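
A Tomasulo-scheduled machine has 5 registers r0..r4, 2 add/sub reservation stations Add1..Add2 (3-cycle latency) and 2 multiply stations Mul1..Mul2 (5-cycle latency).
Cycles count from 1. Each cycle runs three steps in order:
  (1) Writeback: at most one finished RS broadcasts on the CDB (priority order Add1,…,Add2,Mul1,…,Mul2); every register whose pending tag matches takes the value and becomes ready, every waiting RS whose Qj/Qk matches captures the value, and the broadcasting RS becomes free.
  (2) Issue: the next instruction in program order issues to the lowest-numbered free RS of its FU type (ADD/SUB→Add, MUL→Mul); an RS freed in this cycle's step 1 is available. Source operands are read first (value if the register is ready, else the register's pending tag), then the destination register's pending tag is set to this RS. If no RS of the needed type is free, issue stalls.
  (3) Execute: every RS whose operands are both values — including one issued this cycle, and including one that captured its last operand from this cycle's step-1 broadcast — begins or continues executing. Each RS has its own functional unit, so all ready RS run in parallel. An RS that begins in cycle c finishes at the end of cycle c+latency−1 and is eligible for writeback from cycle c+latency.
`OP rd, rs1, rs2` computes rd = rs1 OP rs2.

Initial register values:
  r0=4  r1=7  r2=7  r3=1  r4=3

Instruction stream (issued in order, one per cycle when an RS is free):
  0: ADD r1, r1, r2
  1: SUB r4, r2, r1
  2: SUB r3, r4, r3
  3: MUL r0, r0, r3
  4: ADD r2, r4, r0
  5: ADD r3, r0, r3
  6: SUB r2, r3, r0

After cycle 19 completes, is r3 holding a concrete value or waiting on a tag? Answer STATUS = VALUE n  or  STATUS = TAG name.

STATUS = VALUE -40

cycle 1: issue ADD r1<-Add1 // r0:4,r1:Add1,r2:7,r3:1,r4:3
cycle 2: issue SUB r4<-Add2 // r0:4,r1:Add1,r2:7,r3:1,r4:Add2
cycle 3: stall // r0:4,r1:Add1,r2:7,r3:1,r4:Add2
cycle 4: CDB Add1=14; issue SUB r3<-Add1 // r0:4,r1:14,r2:7,r3:Add1,r4:Add2
cycle 5: issue MUL r0<-Mul1 // r0:Mul1,r1:14,r2:7,r3:Add1,r4:Add2
cycle 6: stall // r0:Mul1,r1:14,r2:7,r3:Add1,r4:Add2
cycle 7: CDB Add2=-7; issue ADD r2<-Add2 // r0:Mul1,r1:14,r2:Add2,r3:Add1,r4:-7
cycle 8: stall // r0:Mul1,r1:14,r2:Add2,r3:Add1,r4:-7
cycle 9: stall // r0:Mul1,r1:14,r2:Add2,r3:Add1,r4:-7
cycle 10: CDB Add1=-8; issue ADD r3<-Add1 // r0:Mul1,r1:14,r2:Add2,r3:Add1,r4:-7
cycle 11: stall // r0:Mul1,r1:14,r2:Add2,r3:Add1,r4:-7
cycle 12: stall // r0:Mul1,r1:14,r2:Add2,r3:Add1,r4:-7
cycle 13: stall // r0:Mul1,r1:14,r2:Add2,r3:Add1,r4:-7
cycle 14: stall // r0:Mul1,r1:14,r2:Add2,r3:Add1,r4:-7
cycle 15: CDB Mul1=-32; stall // r0:-32,r1:14,r2:Add2,r3:Add1,r4:-7
cycle 16: stall // r0:-32,r1:14,r2:Add2,r3:Add1,r4:-7
cycle 17: stall // r0:-32,r1:14,r2:Add2,r3:Add1,r4:-7
cycle 18: CDB Add1=-40; issue SUB r2<-Add1 // r0:-32,r1:14,r2:Add1,r3:-40,r4:-7
cycle 19: CDB Add2=-39 // r0:-32,r1:14,r2:Add1,r3:-40,r4:-7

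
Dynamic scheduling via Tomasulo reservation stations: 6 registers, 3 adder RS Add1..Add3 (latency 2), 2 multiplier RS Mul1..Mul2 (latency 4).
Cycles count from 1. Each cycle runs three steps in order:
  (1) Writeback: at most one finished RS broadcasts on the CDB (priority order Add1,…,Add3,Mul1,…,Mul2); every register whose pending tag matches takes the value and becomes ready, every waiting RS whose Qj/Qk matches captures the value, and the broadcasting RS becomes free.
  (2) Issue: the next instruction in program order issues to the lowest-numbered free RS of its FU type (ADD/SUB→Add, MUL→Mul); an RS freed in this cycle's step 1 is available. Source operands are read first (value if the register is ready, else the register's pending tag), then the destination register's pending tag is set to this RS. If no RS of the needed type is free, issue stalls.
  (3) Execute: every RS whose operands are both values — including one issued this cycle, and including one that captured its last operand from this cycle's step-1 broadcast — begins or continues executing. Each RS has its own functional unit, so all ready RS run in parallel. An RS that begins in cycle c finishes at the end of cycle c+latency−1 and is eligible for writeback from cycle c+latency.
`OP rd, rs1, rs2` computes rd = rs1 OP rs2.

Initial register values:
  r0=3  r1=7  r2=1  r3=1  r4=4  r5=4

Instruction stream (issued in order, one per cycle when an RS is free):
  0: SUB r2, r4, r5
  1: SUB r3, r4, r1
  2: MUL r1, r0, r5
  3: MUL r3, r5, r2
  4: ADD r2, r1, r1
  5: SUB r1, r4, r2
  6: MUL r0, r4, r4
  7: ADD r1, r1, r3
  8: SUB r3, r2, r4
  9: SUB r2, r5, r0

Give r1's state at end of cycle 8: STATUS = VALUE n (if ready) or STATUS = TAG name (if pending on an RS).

  c1: issue SUB r2<-Add1  regs: r0:3,r1:7,r2:Add1,r3:1,r4:4,r5:4
  c2: issue SUB r3<-Add2  regs: r0:3,r1:7,r2:Add1,r3:Add2,r4:4,r5:4
  c3: CDB Add1=0; issue MUL r1<-Mul1  regs: r0:3,r1:Mul1,r2:0,r3:Add2,r4:4,r5:4
  c4: CDB Add2=-3; issue MUL r3<-Mul2  regs: r0:3,r1:Mul1,r2:0,r3:Mul2,r4:4,r5:4
  c5: issue ADD r2<-Add1  regs: r0:3,r1:Mul1,r2:Add1,r3:Mul2,r4:4,r5:4
  c6: issue SUB r1<-Add2  regs: r0:3,r1:Add2,r2:Add1,r3:Mul2,r4:4,r5:4
  c7: CDB Mul1=12; issue MUL r0<-Mul1  regs: r0:Mul1,r1:Add2,r2:Add1,r3:Mul2,r4:4,r5:4
  c8: CDB Mul2=0; issue ADD r1<-Add3  regs: r0:Mul1,r1:Add3,r2:Add1,r3:0,r4:4,r5:4

STATUS = TAG Add3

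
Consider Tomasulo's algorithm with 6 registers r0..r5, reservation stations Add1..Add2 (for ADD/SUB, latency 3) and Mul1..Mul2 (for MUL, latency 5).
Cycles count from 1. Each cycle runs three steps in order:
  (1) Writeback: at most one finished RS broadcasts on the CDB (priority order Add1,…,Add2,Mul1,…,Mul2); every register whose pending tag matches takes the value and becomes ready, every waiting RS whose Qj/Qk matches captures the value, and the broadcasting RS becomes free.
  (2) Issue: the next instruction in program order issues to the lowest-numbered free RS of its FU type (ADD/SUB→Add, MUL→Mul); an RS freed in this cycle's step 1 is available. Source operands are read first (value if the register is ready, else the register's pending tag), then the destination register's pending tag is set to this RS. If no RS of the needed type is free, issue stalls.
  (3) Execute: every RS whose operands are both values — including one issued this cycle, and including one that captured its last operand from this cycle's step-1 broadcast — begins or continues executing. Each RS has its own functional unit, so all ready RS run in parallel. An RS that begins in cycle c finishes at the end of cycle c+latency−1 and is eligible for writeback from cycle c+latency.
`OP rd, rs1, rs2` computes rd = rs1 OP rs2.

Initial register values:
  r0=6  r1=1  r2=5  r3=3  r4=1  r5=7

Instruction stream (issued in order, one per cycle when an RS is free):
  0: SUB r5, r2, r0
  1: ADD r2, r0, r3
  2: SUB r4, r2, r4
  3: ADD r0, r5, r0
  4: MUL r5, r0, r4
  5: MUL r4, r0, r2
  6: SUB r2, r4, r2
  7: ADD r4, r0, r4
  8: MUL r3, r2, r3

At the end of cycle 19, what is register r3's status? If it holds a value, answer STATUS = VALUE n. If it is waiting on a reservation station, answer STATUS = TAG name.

STATUS = TAG Mul1

  c1: issue SUB r5<-Add1  regs: r0:6,r1:1,r2:5,r3:3,r4:1,r5:Add1
  c2: issue ADD r2<-Add2  regs: r0:6,r1:1,r2:Add2,r3:3,r4:1,r5:Add1
  c3: stall  regs: r0:6,r1:1,r2:Add2,r3:3,r4:1,r5:Add1
  c4: CDB Add1=-1; issue SUB r4<-Add1  regs: r0:6,r1:1,r2:Add2,r3:3,r4:Add1,r5:-1
  c5: CDB Add2=9; issue ADD r0<-Add2  regs: r0:Add2,r1:1,r2:9,r3:3,r4:Add1,r5:-1
  c6: issue MUL r5<-Mul1  regs: r0:Add2,r1:1,r2:9,r3:3,r4:Add1,r5:Mul1
  c7: issue MUL r4<-Mul2  regs: r0:Add2,r1:1,r2:9,r3:3,r4:Mul2,r5:Mul1
  c8: CDB Add1=8; issue SUB r2<-Add1  regs: r0:Add2,r1:1,r2:Add1,r3:3,r4:Mul2,r5:Mul1
  c9: CDB Add2=5; issue ADD r4<-Add2  regs: r0:5,r1:1,r2:Add1,r3:3,r4:Add2,r5:Mul1
  c10: stall  regs: r0:5,r1:1,r2:Add1,r3:3,r4:Add2,r5:Mul1
  c11: stall  regs: r0:5,r1:1,r2:Add1,r3:3,r4:Add2,r5:Mul1
  c12: stall  regs: r0:5,r1:1,r2:Add1,r3:3,r4:Add2,r5:Mul1
  c13: stall  regs: r0:5,r1:1,r2:Add1,r3:3,r4:Add2,r5:Mul1
  c14: CDB Mul1=40; issue MUL r3<-Mul1  regs: r0:5,r1:1,r2:Add1,r3:Mul1,r4:Add2,r5:40
  c15: CDB Mul2=45  regs: r0:5,r1:1,r2:Add1,r3:Mul1,r4:Add2,r5:40
  c16: -  regs: r0:5,r1:1,r2:Add1,r3:Mul1,r4:Add2,r5:40
  c17: -  regs: r0:5,r1:1,r2:Add1,r3:Mul1,r4:Add2,r5:40
  c18: CDB Add1=36  regs: r0:5,r1:1,r2:36,r3:Mul1,r4:Add2,r5:40
  c19: CDB Add2=50  regs: r0:5,r1:1,r2:36,r3:Mul1,r4:50,r5:40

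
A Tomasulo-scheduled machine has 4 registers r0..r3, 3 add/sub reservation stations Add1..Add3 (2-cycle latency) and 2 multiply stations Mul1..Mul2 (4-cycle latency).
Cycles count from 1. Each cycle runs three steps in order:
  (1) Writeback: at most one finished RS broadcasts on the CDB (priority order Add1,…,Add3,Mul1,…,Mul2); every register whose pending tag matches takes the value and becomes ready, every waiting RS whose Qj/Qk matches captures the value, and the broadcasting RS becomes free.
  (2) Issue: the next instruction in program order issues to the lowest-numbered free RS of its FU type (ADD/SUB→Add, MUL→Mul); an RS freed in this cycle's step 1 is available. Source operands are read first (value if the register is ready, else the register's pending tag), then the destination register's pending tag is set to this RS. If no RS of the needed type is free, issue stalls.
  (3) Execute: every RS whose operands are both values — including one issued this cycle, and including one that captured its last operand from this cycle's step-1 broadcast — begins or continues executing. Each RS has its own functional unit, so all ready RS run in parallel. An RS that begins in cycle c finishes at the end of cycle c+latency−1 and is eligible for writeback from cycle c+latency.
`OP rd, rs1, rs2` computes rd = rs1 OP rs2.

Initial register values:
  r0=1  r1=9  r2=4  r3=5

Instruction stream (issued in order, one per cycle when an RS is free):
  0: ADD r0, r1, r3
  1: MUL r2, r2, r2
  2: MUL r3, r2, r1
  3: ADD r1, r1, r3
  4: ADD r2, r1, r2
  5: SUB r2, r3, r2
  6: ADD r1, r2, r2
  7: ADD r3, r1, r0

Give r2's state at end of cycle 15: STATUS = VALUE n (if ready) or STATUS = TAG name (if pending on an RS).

STATUS = TAG Add3

  c1: issue ADD r0<-Add1  regs: r0:Add1,r1:9,r2:4,r3:5
  c2: issue MUL r2<-Mul1  regs: r0:Add1,r1:9,r2:Mul1,r3:5
  c3: CDB Add1=14; issue MUL r3<-Mul2  regs: r0:14,r1:9,r2:Mul1,r3:Mul2
  c4: issue ADD r1<-Add1  regs: r0:14,r1:Add1,r2:Mul1,r3:Mul2
  c5: issue ADD r2<-Add2  regs: r0:14,r1:Add1,r2:Add2,r3:Mul2
  c6: CDB Mul1=16; issue SUB r2<-Add3  regs: r0:14,r1:Add1,r2:Add3,r3:Mul2
  c7: stall  regs: r0:14,r1:Add1,r2:Add3,r3:Mul2
  c8: stall  regs: r0:14,r1:Add1,r2:Add3,r3:Mul2
  c9: stall  regs: r0:14,r1:Add1,r2:Add3,r3:Mul2
  c10: CDB Mul2=144; stall  regs: r0:14,r1:Add1,r2:Add3,r3:144
  c11: stall  regs: r0:14,r1:Add1,r2:Add3,r3:144
  c12: CDB Add1=153; issue ADD r1<-Add1  regs: r0:14,r1:Add1,r2:Add3,r3:144
  c13: stall  regs: r0:14,r1:Add1,r2:Add3,r3:144
  c14: CDB Add2=169; issue ADD r3<-Add2  regs: r0:14,r1:Add1,r2:Add3,r3:Add2
  c15: -  regs: r0:14,r1:Add1,r2:Add3,r3:Add2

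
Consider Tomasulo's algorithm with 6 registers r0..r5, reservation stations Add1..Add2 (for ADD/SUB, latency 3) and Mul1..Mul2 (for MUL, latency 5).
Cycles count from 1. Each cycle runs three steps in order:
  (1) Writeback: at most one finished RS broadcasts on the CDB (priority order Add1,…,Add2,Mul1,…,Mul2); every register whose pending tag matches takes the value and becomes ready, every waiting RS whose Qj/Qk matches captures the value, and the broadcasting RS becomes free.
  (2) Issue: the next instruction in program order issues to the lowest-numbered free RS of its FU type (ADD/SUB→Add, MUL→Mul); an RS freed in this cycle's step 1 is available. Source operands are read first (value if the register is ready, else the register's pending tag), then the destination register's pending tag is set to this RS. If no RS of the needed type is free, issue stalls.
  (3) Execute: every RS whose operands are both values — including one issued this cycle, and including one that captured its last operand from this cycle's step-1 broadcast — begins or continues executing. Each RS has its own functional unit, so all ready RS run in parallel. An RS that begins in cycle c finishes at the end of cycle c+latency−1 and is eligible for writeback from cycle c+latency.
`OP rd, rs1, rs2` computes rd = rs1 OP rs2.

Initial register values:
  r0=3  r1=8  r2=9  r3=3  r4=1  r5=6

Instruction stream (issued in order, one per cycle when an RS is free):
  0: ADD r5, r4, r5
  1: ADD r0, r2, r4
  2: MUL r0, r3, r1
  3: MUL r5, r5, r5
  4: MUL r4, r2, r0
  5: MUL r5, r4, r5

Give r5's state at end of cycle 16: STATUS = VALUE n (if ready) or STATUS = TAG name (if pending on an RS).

STATUS = TAG Mul2

  c1: issue ADD r5<-Add1  regs: r0:3,r1:8,r2:9,r3:3,r4:1,r5:Add1
  c2: issue ADD r0<-Add2  regs: r0:Add2,r1:8,r2:9,r3:3,r4:1,r5:Add1
  c3: issue MUL r0<-Mul1  regs: r0:Mul1,r1:8,r2:9,r3:3,r4:1,r5:Add1
  c4: CDB Add1=7; issue MUL r5<-Mul2  regs: r0:Mul1,r1:8,r2:9,r3:3,r4:1,r5:Mul2
  c5: CDB Add2=10; stall  regs: r0:Mul1,r1:8,r2:9,r3:3,r4:1,r5:Mul2
  c6: stall  regs: r0:Mul1,r1:8,r2:9,r3:3,r4:1,r5:Mul2
  c7: stall  regs: r0:Mul1,r1:8,r2:9,r3:3,r4:1,r5:Mul2
  c8: CDB Mul1=24; issue MUL r4<-Mul1  regs: r0:24,r1:8,r2:9,r3:3,r4:Mul1,r5:Mul2
  c9: CDB Mul2=49; issue MUL r5<-Mul2  regs: r0:24,r1:8,r2:9,r3:3,r4:Mul1,r5:Mul2
  c10: -  regs: r0:24,r1:8,r2:9,r3:3,r4:Mul1,r5:Mul2
  c11: -  regs: r0:24,r1:8,r2:9,r3:3,r4:Mul1,r5:Mul2
  c12: -  regs: r0:24,r1:8,r2:9,r3:3,r4:Mul1,r5:Mul2
  c13: CDB Mul1=216  regs: r0:24,r1:8,r2:9,r3:3,r4:216,r5:Mul2
  c14: -  regs: r0:24,r1:8,r2:9,r3:3,r4:216,r5:Mul2
  c15: -  regs: r0:24,r1:8,r2:9,r3:3,r4:216,r5:Mul2
  c16: -  regs: r0:24,r1:8,r2:9,r3:3,r4:216,r5:Mul2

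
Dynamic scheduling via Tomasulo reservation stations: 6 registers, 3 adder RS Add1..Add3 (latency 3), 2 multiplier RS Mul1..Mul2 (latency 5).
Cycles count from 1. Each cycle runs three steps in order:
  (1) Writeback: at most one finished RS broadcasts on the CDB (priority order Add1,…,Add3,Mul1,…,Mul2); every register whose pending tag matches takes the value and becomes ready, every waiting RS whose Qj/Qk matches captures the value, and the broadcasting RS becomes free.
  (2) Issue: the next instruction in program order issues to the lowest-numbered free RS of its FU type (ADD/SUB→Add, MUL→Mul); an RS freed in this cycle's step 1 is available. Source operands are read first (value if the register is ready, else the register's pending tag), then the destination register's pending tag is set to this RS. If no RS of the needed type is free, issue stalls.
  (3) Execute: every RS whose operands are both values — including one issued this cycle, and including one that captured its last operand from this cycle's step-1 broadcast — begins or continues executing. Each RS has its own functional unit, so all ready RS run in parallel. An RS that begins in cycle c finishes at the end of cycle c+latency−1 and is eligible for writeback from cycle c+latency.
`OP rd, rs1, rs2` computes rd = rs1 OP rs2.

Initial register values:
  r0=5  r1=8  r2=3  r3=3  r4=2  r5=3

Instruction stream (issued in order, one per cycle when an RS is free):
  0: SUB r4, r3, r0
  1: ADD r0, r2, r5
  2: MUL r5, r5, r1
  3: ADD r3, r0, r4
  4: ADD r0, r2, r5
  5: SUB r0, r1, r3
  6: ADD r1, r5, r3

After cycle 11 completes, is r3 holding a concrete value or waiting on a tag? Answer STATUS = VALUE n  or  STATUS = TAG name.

c1: issue SUB r4<-Add1 | r0:5,r1:8,r2:3,r3:3,r4:Add1,r5:3
c2: issue ADD r0<-Add2 | r0:Add2,r1:8,r2:3,r3:3,r4:Add1,r5:3
c3: issue MUL r5<-Mul1 | r0:Add2,r1:8,r2:3,r3:3,r4:Add1,r5:Mul1
c4: CDB Add1=-2; issue ADD r3<-Add1 | r0:Add2,r1:8,r2:3,r3:Add1,r4:-2,r5:Mul1
c5: CDB Add2=6; issue ADD r0<-Add2 | r0:Add2,r1:8,r2:3,r3:Add1,r4:-2,r5:Mul1
c6: issue SUB r0<-Add3 | r0:Add3,r1:8,r2:3,r3:Add1,r4:-2,r5:Mul1
c7: stall | r0:Add3,r1:8,r2:3,r3:Add1,r4:-2,r5:Mul1
c8: CDB Add1=4; issue ADD r1<-Add1 | r0:Add3,r1:Add1,r2:3,r3:4,r4:-2,r5:Mul1
c9: CDB Mul1=24 | r0:Add3,r1:Add1,r2:3,r3:4,r4:-2,r5:24
c10: - | r0:Add3,r1:Add1,r2:3,r3:4,r4:-2,r5:24
c11: CDB Add3=4 | r0:4,r1:Add1,r2:3,r3:4,r4:-2,r5:24

STATUS = VALUE 4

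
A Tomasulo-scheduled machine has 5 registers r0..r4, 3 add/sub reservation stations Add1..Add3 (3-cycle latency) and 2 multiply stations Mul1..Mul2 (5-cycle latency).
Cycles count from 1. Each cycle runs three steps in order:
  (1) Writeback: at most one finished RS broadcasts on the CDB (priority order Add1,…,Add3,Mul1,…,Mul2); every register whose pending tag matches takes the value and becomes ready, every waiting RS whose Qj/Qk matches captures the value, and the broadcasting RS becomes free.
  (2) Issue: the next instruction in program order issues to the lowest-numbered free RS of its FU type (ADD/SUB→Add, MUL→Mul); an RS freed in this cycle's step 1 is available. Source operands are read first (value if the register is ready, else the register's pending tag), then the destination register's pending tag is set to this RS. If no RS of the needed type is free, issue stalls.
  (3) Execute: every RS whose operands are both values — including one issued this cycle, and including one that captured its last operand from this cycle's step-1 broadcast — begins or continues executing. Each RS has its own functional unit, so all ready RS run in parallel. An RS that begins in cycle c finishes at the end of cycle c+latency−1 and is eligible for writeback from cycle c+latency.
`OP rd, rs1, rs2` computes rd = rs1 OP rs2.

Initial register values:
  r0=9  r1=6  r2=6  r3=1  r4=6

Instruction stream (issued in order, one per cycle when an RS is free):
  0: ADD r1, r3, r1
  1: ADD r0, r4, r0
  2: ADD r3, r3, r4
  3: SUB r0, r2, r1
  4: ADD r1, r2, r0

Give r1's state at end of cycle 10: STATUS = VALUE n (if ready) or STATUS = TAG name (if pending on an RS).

  c1: issue ADD r1<-Add1  regs: r0:9,r1:Add1,r2:6,r3:1,r4:6
  c2: issue ADD r0<-Add2  regs: r0:Add2,r1:Add1,r2:6,r3:1,r4:6
  c3: issue ADD r3<-Add3  regs: r0:Add2,r1:Add1,r2:6,r3:Add3,r4:6
  c4: CDB Add1=7; issue SUB r0<-Add1  regs: r0:Add1,r1:7,r2:6,r3:Add3,r4:6
  c5: CDB Add2=15; issue ADD r1<-Add2  regs: r0:Add1,r1:Add2,r2:6,r3:Add3,r4:6
  c6: CDB Add3=7  regs: r0:Add1,r1:Add2,r2:6,r3:7,r4:6
  c7: CDB Add1=-1  regs: r0:-1,r1:Add2,r2:6,r3:7,r4:6
  c8: -  regs: r0:-1,r1:Add2,r2:6,r3:7,r4:6
  c9: -  regs: r0:-1,r1:Add2,r2:6,r3:7,r4:6
  c10: CDB Add2=5  regs: r0:-1,r1:5,r2:6,r3:7,r4:6

STATUS = VALUE 5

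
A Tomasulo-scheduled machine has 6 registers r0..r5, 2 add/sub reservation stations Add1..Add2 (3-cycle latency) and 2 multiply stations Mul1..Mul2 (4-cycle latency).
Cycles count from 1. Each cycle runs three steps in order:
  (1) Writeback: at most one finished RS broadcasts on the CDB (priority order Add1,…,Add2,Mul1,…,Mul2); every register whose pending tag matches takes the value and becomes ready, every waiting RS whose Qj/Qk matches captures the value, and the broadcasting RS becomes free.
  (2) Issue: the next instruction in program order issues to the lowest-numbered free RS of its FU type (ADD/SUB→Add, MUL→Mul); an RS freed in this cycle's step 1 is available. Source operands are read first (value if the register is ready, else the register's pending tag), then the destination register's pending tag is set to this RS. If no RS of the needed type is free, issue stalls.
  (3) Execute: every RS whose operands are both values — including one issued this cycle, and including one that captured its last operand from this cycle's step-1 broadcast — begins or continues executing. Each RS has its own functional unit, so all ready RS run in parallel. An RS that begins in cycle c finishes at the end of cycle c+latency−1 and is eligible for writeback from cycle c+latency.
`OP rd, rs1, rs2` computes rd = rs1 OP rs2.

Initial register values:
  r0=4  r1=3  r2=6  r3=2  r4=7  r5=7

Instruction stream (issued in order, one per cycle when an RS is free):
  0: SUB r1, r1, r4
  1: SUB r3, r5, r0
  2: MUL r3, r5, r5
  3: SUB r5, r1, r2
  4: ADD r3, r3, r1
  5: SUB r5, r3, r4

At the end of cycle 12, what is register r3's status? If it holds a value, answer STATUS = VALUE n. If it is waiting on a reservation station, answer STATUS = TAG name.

  c1: issue SUB r1<-Add1  regs: r0:4,r1:Add1,r2:6,r3:2,r4:7,r5:7
  c2: issue SUB r3<-Add2  regs: r0:4,r1:Add1,r2:6,r3:Add2,r4:7,r5:7
  c3: issue MUL r3<-Mul1  regs: r0:4,r1:Add1,r2:6,r3:Mul1,r4:7,r5:7
  c4: CDB Add1=-4; issue SUB r5<-Add1  regs: r0:4,r1:-4,r2:6,r3:Mul1,r4:7,r5:Add1
  c5: CDB Add2=3; issue ADD r3<-Add2  regs: r0:4,r1:-4,r2:6,r3:Add2,r4:7,r5:Add1
  c6: stall  regs: r0:4,r1:-4,r2:6,r3:Add2,r4:7,r5:Add1
  c7: CDB Add1=-10; issue SUB r5<-Add1  regs: r0:4,r1:-4,r2:6,r3:Add2,r4:7,r5:Add1
  c8: CDB Mul1=49  regs: r0:4,r1:-4,r2:6,r3:Add2,r4:7,r5:Add1
  c9: -  regs: r0:4,r1:-4,r2:6,r3:Add2,r4:7,r5:Add1
  c10: -  regs: r0:4,r1:-4,r2:6,r3:Add2,r4:7,r5:Add1
  c11: CDB Add2=45  regs: r0:4,r1:-4,r2:6,r3:45,r4:7,r5:Add1
  c12: -  regs: r0:4,r1:-4,r2:6,r3:45,r4:7,r5:Add1

STATUS = VALUE 45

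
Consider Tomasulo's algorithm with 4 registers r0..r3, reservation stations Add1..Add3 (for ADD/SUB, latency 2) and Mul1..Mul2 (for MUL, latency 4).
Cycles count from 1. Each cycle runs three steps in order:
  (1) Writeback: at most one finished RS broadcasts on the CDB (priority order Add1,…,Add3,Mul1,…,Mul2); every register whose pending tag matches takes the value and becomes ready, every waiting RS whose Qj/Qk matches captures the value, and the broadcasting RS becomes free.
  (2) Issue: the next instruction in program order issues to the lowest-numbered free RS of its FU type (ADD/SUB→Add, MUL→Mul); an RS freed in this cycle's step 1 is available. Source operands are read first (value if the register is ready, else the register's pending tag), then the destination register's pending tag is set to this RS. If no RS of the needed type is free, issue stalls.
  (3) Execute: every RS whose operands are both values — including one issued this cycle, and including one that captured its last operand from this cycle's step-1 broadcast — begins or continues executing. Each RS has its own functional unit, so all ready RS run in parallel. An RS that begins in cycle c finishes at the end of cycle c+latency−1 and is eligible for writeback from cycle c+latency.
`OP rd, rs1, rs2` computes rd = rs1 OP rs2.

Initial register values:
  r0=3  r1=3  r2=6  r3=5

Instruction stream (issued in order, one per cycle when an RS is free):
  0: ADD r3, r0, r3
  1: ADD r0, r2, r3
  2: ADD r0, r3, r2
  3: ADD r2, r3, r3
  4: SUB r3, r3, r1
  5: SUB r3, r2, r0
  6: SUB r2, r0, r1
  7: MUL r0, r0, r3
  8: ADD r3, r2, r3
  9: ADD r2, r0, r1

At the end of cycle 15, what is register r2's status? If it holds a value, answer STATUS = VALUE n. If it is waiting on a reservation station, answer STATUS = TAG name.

c1: issue ADD r3<-Add1 | r0:3,r1:3,r2:6,r3:Add1
c2: issue ADD r0<-Add2 | r0:Add2,r1:3,r2:6,r3:Add1
c3: CDB Add1=8; issue ADD r0<-Add1 | r0:Add1,r1:3,r2:6,r3:8
c4: issue ADD r2<-Add3 | r0:Add1,r1:3,r2:Add3,r3:8
c5: CDB Add1=14; issue SUB r3<-Add1 | r0:14,r1:3,r2:Add3,r3:Add1
c6: CDB Add2=14; issue SUB r3<-Add2 | r0:14,r1:3,r2:Add3,r3:Add2
c7: CDB Add1=5; issue SUB r2<-Add1 | r0:14,r1:3,r2:Add1,r3:Add2
c8: CDB Add3=16; issue MUL r0<-Mul1 | r0:Mul1,r1:3,r2:Add1,r3:Add2
c9: CDB Add1=11; issue ADD r3<-Add1 | r0:Mul1,r1:3,r2:11,r3:Add1
c10: CDB Add2=2; issue ADD r2<-Add2 | r0:Mul1,r1:3,r2:Add2,r3:Add1
c11: - | r0:Mul1,r1:3,r2:Add2,r3:Add1
c12: CDB Add1=13 | r0:Mul1,r1:3,r2:Add2,r3:13
c13: - | r0:Mul1,r1:3,r2:Add2,r3:13
c14: CDB Mul1=28 | r0:28,r1:3,r2:Add2,r3:13
c15: - | r0:28,r1:3,r2:Add2,r3:13

STATUS = TAG Add2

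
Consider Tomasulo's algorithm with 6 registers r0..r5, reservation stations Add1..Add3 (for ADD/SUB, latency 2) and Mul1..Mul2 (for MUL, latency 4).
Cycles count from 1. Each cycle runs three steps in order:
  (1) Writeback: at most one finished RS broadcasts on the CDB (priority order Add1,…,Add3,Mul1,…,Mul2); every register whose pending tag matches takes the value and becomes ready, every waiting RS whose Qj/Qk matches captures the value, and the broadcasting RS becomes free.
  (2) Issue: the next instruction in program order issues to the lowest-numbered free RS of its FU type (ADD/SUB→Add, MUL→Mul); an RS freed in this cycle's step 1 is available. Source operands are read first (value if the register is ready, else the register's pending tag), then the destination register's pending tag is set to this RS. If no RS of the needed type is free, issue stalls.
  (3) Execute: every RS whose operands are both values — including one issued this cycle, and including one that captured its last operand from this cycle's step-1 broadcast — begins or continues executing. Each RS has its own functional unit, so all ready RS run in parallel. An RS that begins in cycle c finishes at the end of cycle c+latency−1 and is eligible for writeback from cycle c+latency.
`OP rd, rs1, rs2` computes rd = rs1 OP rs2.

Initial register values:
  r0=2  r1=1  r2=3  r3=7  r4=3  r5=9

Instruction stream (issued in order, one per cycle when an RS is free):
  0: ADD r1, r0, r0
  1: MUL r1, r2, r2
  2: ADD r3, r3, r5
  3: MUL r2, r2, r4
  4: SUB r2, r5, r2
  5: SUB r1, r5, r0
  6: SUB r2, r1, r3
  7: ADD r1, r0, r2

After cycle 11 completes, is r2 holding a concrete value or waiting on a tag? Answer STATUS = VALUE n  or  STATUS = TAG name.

STATUS = VALUE -9

c1: issue ADD r1<-Add1 | r0:2,r1:Add1,r2:3,r3:7,r4:3,r5:9
c2: issue MUL r1<-Mul1 | r0:2,r1:Mul1,r2:3,r3:7,r4:3,r5:9
c3: CDB Add1=4; issue ADD r3<-Add1 | r0:2,r1:Mul1,r2:3,r3:Add1,r4:3,r5:9
c4: issue MUL r2<-Mul2 | r0:2,r1:Mul1,r2:Mul2,r3:Add1,r4:3,r5:9
c5: CDB Add1=16; issue SUB r2<-Add1 | r0:2,r1:Mul1,r2:Add1,r3:16,r4:3,r5:9
c6: CDB Mul1=9; issue SUB r1<-Add2 | r0:2,r1:Add2,r2:Add1,r3:16,r4:3,r5:9
c7: issue SUB r2<-Add3 | r0:2,r1:Add2,r2:Add3,r3:16,r4:3,r5:9
c8: CDB Add2=7; issue ADD r1<-Add2 | r0:2,r1:Add2,r2:Add3,r3:16,r4:3,r5:9
c9: CDB Mul2=9 | r0:2,r1:Add2,r2:Add3,r3:16,r4:3,r5:9
c10: CDB Add3=-9 | r0:2,r1:Add2,r2:-9,r3:16,r4:3,r5:9
c11: CDB Add1=0 | r0:2,r1:Add2,r2:-9,r3:16,r4:3,r5:9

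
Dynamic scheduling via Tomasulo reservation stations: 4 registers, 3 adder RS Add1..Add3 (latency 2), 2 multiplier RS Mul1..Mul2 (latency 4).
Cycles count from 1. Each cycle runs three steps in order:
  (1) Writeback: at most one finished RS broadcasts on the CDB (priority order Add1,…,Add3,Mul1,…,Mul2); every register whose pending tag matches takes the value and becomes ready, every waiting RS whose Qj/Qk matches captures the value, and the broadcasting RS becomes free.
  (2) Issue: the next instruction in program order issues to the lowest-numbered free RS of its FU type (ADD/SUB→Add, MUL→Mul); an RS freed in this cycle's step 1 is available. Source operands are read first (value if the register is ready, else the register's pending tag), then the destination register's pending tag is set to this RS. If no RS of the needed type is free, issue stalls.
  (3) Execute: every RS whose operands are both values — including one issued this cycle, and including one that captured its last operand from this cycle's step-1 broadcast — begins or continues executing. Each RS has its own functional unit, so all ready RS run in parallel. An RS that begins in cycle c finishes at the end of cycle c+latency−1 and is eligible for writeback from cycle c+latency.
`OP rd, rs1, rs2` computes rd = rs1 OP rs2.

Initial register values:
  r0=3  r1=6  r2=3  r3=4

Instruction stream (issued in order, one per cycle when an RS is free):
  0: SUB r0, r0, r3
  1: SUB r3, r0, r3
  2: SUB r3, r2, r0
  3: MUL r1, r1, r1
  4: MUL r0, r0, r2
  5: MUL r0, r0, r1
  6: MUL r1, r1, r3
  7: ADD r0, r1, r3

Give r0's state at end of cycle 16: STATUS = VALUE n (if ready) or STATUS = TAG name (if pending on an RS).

  c1: issue SUB r0<-Add1  regs: r0:Add1,r1:6,r2:3,r3:4
  c2: issue SUB r3<-Add2  regs: r0:Add1,r1:6,r2:3,r3:Add2
  c3: CDB Add1=-1; issue SUB r3<-Add1  regs: r0:-1,r1:6,r2:3,r3:Add1
  c4: issue MUL r1<-Mul1  regs: r0:-1,r1:Mul1,r2:3,r3:Add1
  c5: CDB Add1=4; issue MUL r0<-Mul2  regs: r0:Mul2,r1:Mul1,r2:3,r3:4
  c6: CDB Add2=-5; stall  regs: r0:Mul2,r1:Mul1,r2:3,r3:4
  c7: stall  regs: r0:Mul2,r1:Mul1,r2:3,r3:4
  c8: CDB Mul1=36; issue MUL r0<-Mul1  regs: r0:Mul1,r1:36,r2:3,r3:4
  c9: CDB Mul2=-3; issue MUL r1<-Mul2  regs: r0:Mul1,r1:Mul2,r2:3,r3:4
  c10: issue ADD r0<-Add1  regs: r0:Add1,r1:Mul2,r2:3,r3:4
  c11: -  regs: r0:Add1,r1:Mul2,r2:3,r3:4
  c12: -  regs: r0:Add1,r1:Mul2,r2:3,r3:4
  c13: CDB Mul1=-108  regs: r0:Add1,r1:Mul2,r2:3,r3:4
  c14: CDB Mul2=144  regs: r0:Add1,r1:144,r2:3,r3:4
  c15: -  regs: r0:Add1,r1:144,r2:3,r3:4
  c16: CDB Add1=148  regs: r0:148,r1:144,r2:3,r3:4

STATUS = VALUE 148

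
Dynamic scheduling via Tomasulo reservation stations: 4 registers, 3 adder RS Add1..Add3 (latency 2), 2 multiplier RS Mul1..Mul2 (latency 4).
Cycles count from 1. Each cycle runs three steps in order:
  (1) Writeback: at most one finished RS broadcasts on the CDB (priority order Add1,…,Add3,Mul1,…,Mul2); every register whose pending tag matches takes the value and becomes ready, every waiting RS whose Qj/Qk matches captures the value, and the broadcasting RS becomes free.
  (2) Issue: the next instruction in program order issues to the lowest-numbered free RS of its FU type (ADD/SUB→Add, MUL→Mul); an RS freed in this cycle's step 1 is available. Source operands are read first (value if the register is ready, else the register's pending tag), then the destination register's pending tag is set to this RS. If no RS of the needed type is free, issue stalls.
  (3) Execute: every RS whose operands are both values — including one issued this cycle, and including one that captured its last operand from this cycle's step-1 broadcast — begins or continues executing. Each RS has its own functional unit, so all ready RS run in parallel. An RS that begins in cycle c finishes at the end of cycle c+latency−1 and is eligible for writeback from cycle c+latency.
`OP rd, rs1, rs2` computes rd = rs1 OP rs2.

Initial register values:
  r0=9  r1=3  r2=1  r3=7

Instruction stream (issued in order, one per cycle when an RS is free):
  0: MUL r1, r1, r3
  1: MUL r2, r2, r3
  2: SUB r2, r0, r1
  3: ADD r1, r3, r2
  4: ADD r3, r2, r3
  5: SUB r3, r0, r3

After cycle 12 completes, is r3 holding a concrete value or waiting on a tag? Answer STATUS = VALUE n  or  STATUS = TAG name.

STATUS = VALUE 14

  c1: issue MUL r1<-Mul1  regs: r0:9,r1:Mul1,r2:1,r3:7
  c2: issue MUL r2<-Mul2  regs: r0:9,r1:Mul1,r2:Mul2,r3:7
  c3: issue SUB r2<-Add1  regs: r0:9,r1:Mul1,r2:Add1,r3:7
  c4: issue ADD r1<-Add2  regs: r0:9,r1:Add2,r2:Add1,r3:7
  c5: CDB Mul1=21; issue ADD r3<-Add3  regs: r0:9,r1:Add2,r2:Add1,r3:Add3
  c6: CDB Mul2=7; stall  regs: r0:9,r1:Add2,r2:Add1,r3:Add3
  c7: CDB Add1=-12; issue SUB r3<-Add1  regs: r0:9,r1:Add2,r2:-12,r3:Add1
  c8: -  regs: r0:9,r1:Add2,r2:-12,r3:Add1
  c9: CDB Add2=-5  regs: r0:9,r1:-5,r2:-12,r3:Add1
  c10: CDB Add3=-5  regs: r0:9,r1:-5,r2:-12,r3:Add1
  c11: -  regs: r0:9,r1:-5,r2:-12,r3:Add1
  c12: CDB Add1=14  regs: r0:9,r1:-5,r2:-12,r3:14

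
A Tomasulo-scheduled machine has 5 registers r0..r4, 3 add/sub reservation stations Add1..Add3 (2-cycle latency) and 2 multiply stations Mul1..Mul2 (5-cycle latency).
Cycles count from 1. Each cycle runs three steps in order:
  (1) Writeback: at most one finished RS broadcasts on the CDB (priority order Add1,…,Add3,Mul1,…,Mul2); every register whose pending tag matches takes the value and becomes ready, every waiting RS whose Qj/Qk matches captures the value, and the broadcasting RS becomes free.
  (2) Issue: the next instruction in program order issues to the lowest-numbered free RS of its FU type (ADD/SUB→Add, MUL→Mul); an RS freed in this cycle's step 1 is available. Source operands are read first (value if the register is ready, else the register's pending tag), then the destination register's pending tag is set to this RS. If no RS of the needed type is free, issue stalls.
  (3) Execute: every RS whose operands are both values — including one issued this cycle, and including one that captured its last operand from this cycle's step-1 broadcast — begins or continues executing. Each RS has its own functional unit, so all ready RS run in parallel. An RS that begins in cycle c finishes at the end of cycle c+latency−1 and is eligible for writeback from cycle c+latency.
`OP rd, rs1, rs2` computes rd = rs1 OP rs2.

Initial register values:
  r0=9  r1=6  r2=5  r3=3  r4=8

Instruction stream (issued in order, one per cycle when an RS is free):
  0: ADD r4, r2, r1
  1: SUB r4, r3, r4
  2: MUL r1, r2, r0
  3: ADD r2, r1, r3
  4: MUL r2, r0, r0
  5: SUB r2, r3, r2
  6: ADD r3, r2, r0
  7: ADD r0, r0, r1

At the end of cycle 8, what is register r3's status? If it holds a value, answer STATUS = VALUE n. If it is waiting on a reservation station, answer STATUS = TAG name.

cycle 1: issue ADD r4<-Add1 // r0:9,r1:6,r2:5,r3:3,r4:Add1
cycle 2: issue SUB r4<-Add2 // r0:9,r1:6,r2:5,r3:3,r4:Add2
cycle 3: CDB Add1=11; issue MUL r1<-Mul1 // r0:9,r1:Mul1,r2:5,r3:3,r4:Add2
cycle 4: issue ADD r2<-Add1 // r0:9,r1:Mul1,r2:Add1,r3:3,r4:Add2
cycle 5: CDB Add2=-8; issue MUL r2<-Mul2 // r0:9,r1:Mul1,r2:Mul2,r3:3,r4:-8
cycle 6: issue SUB r2<-Add2 // r0:9,r1:Mul1,r2:Add2,r3:3,r4:-8
cycle 7: issue ADD r3<-Add3 // r0:9,r1:Mul1,r2:Add2,r3:Add3,r4:-8
cycle 8: CDB Mul1=45; stall // r0:9,r1:45,r2:Add2,r3:Add3,r4:-8

STATUS = TAG Add3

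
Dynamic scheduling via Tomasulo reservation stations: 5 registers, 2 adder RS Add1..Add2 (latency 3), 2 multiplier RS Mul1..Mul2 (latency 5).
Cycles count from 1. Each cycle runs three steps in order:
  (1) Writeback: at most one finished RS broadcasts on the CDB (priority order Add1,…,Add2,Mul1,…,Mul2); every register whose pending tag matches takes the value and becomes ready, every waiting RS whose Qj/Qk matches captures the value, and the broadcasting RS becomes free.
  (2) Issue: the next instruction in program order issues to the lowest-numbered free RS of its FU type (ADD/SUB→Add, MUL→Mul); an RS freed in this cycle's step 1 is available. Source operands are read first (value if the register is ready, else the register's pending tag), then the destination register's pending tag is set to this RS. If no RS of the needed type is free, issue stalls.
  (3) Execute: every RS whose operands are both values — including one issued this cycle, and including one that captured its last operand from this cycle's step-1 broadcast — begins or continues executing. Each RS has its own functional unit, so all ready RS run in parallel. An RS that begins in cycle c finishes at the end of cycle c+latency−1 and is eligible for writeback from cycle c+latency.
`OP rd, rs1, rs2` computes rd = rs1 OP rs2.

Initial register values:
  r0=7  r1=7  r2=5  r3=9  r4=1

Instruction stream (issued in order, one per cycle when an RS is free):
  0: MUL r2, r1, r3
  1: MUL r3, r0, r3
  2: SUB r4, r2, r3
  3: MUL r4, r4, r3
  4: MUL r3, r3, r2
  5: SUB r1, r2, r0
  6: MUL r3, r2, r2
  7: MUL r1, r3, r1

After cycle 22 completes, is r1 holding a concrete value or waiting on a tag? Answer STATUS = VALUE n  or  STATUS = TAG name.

STATUS = VALUE 222264

  c1: issue MUL r2<-Mul1  regs: r0:7,r1:7,r2:Mul1,r3:9,r4:1
  c2: issue MUL r3<-Mul2  regs: r0:7,r1:7,r2:Mul1,r3:Mul2,r4:1
  c3: issue SUB r4<-Add1  regs: r0:7,r1:7,r2:Mul1,r3:Mul2,r4:Add1
  c4: stall  regs: r0:7,r1:7,r2:Mul1,r3:Mul2,r4:Add1
  c5: stall  regs: r0:7,r1:7,r2:Mul1,r3:Mul2,r4:Add1
  c6: CDB Mul1=63; issue MUL r4<-Mul1  regs: r0:7,r1:7,r2:63,r3:Mul2,r4:Mul1
  c7: CDB Mul2=63; issue MUL r3<-Mul2  regs: r0:7,r1:7,r2:63,r3:Mul2,r4:Mul1
  c8: issue SUB r1<-Add2  regs: r0:7,r1:Add2,r2:63,r3:Mul2,r4:Mul1
  c9: stall  regs: r0:7,r1:Add2,r2:63,r3:Mul2,r4:Mul1
  c10: CDB Add1=0; stall  regs: r0:7,r1:Add2,r2:63,r3:Mul2,r4:Mul1
  c11: CDB Add2=56; stall  regs: r0:7,r1:56,r2:63,r3:Mul2,r4:Mul1
  c12: CDB Mul2=3969; issue MUL r3<-Mul2  regs: r0:7,r1:56,r2:63,r3:Mul2,r4:Mul1
  c13: stall  regs: r0:7,r1:56,r2:63,r3:Mul2,r4:Mul1
  c14: stall  regs: r0:7,r1:56,r2:63,r3:Mul2,r4:Mul1
  c15: CDB Mul1=0; issue MUL r1<-Mul1  regs: r0:7,r1:Mul1,r2:63,r3:Mul2,r4:0
  c16: -  regs: r0:7,r1:Mul1,r2:63,r3:Mul2,r4:0
  c17: CDB Mul2=3969  regs: r0:7,r1:Mul1,r2:63,r3:3969,r4:0
  c18: -  regs: r0:7,r1:Mul1,r2:63,r3:3969,r4:0
  c19: -  regs: r0:7,r1:Mul1,r2:63,r3:3969,r4:0
  c20: -  regs: r0:7,r1:Mul1,r2:63,r3:3969,r4:0
  c21: -  regs: r0:7,r1:Mul1,r2:63,r3:3969,r4:0
  c22: CDB Mul1=222264  regs: r0:7,r1:222264,r2:63,r3:3969,r4:0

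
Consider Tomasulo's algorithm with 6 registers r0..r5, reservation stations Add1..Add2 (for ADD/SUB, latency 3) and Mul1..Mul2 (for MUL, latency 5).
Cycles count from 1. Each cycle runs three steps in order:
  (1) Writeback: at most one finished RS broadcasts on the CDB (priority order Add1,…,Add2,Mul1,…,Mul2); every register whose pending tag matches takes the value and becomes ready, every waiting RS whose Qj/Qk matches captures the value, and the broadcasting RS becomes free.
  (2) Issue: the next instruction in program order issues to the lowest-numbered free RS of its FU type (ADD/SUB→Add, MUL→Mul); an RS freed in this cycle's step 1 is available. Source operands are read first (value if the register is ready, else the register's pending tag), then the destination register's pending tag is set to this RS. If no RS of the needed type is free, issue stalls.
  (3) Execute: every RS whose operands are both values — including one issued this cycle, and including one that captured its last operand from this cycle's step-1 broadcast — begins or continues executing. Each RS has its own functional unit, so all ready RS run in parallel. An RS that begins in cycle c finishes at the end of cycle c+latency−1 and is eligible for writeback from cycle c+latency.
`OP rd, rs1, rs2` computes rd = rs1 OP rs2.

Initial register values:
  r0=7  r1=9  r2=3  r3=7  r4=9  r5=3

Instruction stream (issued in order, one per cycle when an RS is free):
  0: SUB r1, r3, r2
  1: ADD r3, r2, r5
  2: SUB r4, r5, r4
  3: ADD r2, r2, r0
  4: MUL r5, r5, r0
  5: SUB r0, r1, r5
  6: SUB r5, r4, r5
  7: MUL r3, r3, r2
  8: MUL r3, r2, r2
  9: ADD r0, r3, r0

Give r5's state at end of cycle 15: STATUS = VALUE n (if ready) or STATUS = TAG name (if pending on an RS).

STATUS = VALUE -27

  c1: issue SUB r1<-Add1  regs: r0:7,r1:Add1,r2:3,r3:7,r4:9,r5:3
  c2: issue ADD r3<-Add2  regs: r0:7,r1:Add1,r2:3,r3:Add2,r4:9,r5:3
  c3: stall  regs: r0:7,r1:Add1,r2:3,r3:Add2,r4:9,r5:3
  c4: CDB Add1=4; issue SUB r4<-Add1  regs: r0:7,r1:4,r2:3,r3:Add2,r4:Add1,r5:3
  c5: CDB Add2=6; issue ADD r2<-Add2  regs: r0:7,r1:4,r2:Add2,r3:6,r4:Add1,r5:3
  c6: issue MUL r5<-Mul1  regs: r0:7,r1:4,r2:Add2,r3:6,r4:Add1,r5:Mul1
  c7: CDB Add1=-6; issue SUB r0<-Add1  regs: r0:Add1,r1:4,r2:Add2,r3:6,r4:-6,r5:Mul1
  c8: CDB Add2=10; issue SUB r5<-Add2  regs: r0:Add1,r1:4,r2:10,r3:6,r4:-6,r5:Add2
  c9: issue MUL r3<-Mul2  regs: r0:Add1,r1:4,r2:10,r3:Mul2,r4:-6,r5:Add2
  c10: stall  regs: r0:Add1,r1:4,r2:10,r3:Mul2,r4:-6,r5:Add2
  c11: CDB Mul1=21; issue MUL r3<-Mul1  regs: r0:Add1,r1:4,r2:10,r3:Mul1,r4:-6,r5:Add2
  c12: stall  regs: r0:Add1,r1:4,r2:10,r3:Mul1,r4:-6,r5:Add2
  c13: stall  regs: r0:Add1,r1:4,r2:10,r3:Mul1,r4:-6,r5:Add2
  c14: CDB Add1=-17; issue ADD r0<-Add1  regs: r0:Add1,r1:4,r2:10,r3:Mul1,r4:-6,r5:Add2
  c15: CDB Add2=-27  regs: r0:Add1,r1:4,r2:10,r3:Mul1,r4:-6,r5:-27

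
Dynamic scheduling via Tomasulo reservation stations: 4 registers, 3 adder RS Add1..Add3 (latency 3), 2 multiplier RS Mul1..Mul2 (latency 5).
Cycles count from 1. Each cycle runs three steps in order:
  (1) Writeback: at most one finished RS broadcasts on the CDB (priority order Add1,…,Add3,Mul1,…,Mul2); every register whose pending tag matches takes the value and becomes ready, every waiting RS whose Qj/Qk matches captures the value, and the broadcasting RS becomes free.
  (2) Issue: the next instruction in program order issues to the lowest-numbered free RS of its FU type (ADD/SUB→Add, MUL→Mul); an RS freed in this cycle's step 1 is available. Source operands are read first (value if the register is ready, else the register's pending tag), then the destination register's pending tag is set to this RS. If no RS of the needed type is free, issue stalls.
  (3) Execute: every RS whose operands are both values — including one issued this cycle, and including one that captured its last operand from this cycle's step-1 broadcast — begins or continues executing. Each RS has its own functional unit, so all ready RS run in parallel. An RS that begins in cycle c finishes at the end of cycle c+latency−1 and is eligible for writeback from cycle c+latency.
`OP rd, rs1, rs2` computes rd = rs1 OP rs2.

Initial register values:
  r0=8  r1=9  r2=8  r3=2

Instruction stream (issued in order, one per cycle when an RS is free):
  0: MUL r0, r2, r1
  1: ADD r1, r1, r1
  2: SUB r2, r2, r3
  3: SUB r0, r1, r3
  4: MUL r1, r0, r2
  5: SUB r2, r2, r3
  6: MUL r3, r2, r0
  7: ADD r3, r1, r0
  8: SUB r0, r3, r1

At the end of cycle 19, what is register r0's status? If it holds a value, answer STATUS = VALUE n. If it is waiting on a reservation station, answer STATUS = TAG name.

  c1: issue MUL r0<-Mul1  regs: r0:Mul1,r1:9,r2:8,r3:2
  c2: issue ADD r1<-Add1  regs: r0:Mul1,r1:Add1,r2:8,r3:2
  c3: issue SUB r2<-Add2  regs: r0:Mul1,r1:Add1,r2:Add2,r3:2
  c4: issue SUB r0<-Add3  regs: r0:Add3,r1:Add1,r2:Add2,r3:2
  c5: CDB Add1=18; issue MUL r1<-Mul2  regs: r0:Add3,r1:Mul2,r2:Add2,r3:2
  c6: CDB Add2=6; issue SUB r2<-Add1  regs: r0:Add3,r1:Mul2,r2:Add1,r3:2
  c7: CDB Mul1=72; issue MUL r3<-Mul1  regs: r0:Add3,r1:Mul2,r2:Add1,r3:Mul1
  c8: CDB Add3=16; issue ADD r3<-Add2  regs: r0:16,r1:Mul2,r2:Add1,r3:Add2
  c9: CDB Add1=4; issue SUB r0<-Add1  regs: r0:Add1,r1:Mul2,r2:4,r3:Add2
  c10: -  regs: r0:Add1,r1:Mul2,r2:4,r3:Add2
  c11: -  regs: r0:Add1,r1:Mul2,r2:4,r3:Add2
  c12: -  regs: r0:Add1,r1:Mul2,r2:4,r3:Add2
  c13: CDB Mul2=96  regs: r0:Add1,r1:96,r2:4,r3:Add2
  c14: CDB Mul1=64  regs: r0:Add1,r1:96,r2:4,r3:Add2
  c15: -  regs: r0:Add1,r1:96,r2:4,r3:Add2
  c16: CDB Add2=112  regs: r0:Add1,r1:96,r2:4,r3:112
  c17: -  regs: r0:Add1,r1:96,r2:4,r3:112
  c18: -  regs: r0:Add1,r1:96,r2:4,r3:112
  c19: CDB Add1=16  regs: r0:16,r1:96,r2:4,r3:112

STATUS = VALUE 16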